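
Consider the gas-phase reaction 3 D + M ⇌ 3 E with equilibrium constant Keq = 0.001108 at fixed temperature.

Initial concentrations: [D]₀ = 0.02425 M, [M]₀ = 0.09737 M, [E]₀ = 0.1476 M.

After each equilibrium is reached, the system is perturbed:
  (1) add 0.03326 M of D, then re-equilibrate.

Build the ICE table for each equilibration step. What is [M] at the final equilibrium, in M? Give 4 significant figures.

Q₀ = 2316 vs Keq = 0.001108 ⇒ Q>K, reverse
Step 1:
                  D         M         E
  Initial   0.02425   0.09737    0.1476
  Change     0.1388   0.04626   -0.1388
  Equil       0.163    0.1436  0.008834
  solve Keq expr → x = -0.04626; check Q = 0.001108
Then add 0.03326 M of D.
Step 2:
                  D         M         E
  Initial    0.1963    0.1436  0.008834
  Change  -0.001697 -5.6553e-04  0.001697
  Equil      0.1946    0.1431   0.01053
  solve Keq expr → x = 5.6553e-04; check Q = 0.001108

[M]_eq = 0.1431 M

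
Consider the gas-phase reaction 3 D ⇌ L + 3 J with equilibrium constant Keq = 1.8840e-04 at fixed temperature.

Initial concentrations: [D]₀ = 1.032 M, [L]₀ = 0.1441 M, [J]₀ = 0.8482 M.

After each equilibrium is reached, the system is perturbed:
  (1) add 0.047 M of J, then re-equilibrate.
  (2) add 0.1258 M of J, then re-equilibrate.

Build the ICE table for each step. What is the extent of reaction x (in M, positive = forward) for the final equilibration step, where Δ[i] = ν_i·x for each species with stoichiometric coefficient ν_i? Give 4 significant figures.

x = -0.00249 M

Q₀ = 0.08001 vs Keq = 1.8840e-04 ⇒ Q>K, reverse
Step 1:
                   D          L          J
  I            1.032     0.1441     0.8482
  C           0.4118    -0.1373    -0.4118
  E            1.444   0.006824     0.4364
  solve Keq expr → x = -0.1373; check Q = 1.8840e-04
Then add 0.047 M of J.
Step 2:
                   D          L          J
  I            1.444   0.006824     0.4834
  C         0.004797  -0.001599  -0.004797
  E            1.449   0.005225     0.4786
  solve Keq expr → x = -0.001599; check Q = 1.8840e-04
Then add 0.1258 M of J.
Step 3:
                   D          L          J
  I            1.449   0.005225     0.6044
  C         0.007471   -0.00249  -0.007471
  E            1.456   0.002735     0.5969
  solve Keq expr → x = -0.00249; check Q = 1.8840e-04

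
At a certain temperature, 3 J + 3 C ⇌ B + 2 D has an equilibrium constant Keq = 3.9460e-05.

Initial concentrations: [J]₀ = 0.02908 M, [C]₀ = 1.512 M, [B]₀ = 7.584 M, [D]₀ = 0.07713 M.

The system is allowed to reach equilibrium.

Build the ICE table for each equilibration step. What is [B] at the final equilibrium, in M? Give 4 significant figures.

[B]_eq = 7.546 M

Q₀ = 530.8 vs Keq = 3.9460e-05 ⇒ Q>K, reverse
Step 1:
                   J          C          B          D
  I          0.02908      1.512      7.584    0.07713
  C           0.1153     0.1153   -0.03843   -0.07687
  E           0.1444      1.627      7.546 2.6044e-04
  solve Keq expr → x = -0.03843; check Q = 3.9460e-05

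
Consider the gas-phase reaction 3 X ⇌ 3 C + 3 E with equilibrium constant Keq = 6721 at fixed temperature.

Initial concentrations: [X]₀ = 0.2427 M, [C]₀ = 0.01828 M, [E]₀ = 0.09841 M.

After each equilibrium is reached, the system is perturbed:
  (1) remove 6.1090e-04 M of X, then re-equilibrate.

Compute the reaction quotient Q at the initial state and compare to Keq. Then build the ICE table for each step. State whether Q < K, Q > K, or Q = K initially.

Q₀ = 4.0723e-07 vs Keq = 6721 ⇒ Q<K, forward
Step 1:
                  X         C         E
  I          0.2427   0.01828   0.09841
  C         -0.2381    0.2381    0.2381
  E        0.004572    0.2564    0.3365
  solve Keq expr → x = 0.07938; check Q = 6721
Then remove 6.1090e-04 M of X.
Step 2:
                  X         C         E
  I        0.003962    0.2564    0.3365
  C       5.9231e-04 -5.9231e-04 -5.9231e-04
  E        0.004554    0.2558    0.3359
  solve Keq expr → x = -1.9744e-04; check Q = 6721

Q₀ = 4.0723e-07; Q < K (proceeds forward)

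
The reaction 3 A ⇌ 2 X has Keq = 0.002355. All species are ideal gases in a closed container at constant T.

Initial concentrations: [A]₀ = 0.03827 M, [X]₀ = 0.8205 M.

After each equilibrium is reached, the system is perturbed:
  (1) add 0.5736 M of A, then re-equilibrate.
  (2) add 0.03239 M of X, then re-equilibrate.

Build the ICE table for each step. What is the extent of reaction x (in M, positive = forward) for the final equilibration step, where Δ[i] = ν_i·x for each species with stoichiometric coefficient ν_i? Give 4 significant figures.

x = -0.01417 M

Q₀ = 1.2011e+04 vs Keq = 0.002355 ⇒ Q>K, reverse
Step 1:
                    A           X
  I           0.03827      0.8205
  C             1.138     -0.7586
  E             1.176      0.0619
  solve Keq expr → x = -0.3793; check Q = 0.002355
Then add 0.5736 M of A.
Step 2:
                    A           X
  I              1.75      0.0619
  C          -0.06617     0.04411
  E             1.684       0.106
  solve Keq expr → x = 0.02206; check Q = 0.002355
Then add 0.03239 M of X.
Step 3:
                    A           X
  I             1.684      0.1384
  C           0.04252    -0.02835
  E             1.726      0.1101
  solve Keq expr → x = -0.01417; check Q = 0.002355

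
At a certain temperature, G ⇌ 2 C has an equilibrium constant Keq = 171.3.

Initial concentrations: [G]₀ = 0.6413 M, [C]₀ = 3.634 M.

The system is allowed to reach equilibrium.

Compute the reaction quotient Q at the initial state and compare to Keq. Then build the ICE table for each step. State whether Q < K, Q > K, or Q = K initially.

Q₀ = 20.59 vs Keq = 171.3 ⇒ Q<K, forward
Step 1:
                    G           C
  Initial      0.6413       3.634
  Change      -0.5144       1.029
  Equil        0.1269       4.663
  solve Keq expr → x = 0.5144; check Q = 171.3

Q₀ = 20.59; Q < K (proceeds forward)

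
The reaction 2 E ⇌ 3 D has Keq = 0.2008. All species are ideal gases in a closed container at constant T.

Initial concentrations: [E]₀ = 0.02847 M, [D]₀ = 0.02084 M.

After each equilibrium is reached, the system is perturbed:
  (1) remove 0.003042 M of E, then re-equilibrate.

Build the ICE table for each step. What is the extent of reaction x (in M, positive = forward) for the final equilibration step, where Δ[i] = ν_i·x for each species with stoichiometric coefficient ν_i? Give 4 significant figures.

Q₀ = 0.01117 vs Keq = 0.2008 ⇒ Q<K, forward
Step 1:
                   E          D
  init       0.02847    0.02084
  Δ         -0.01169    0.01754
  eq         0.01678    0.03838
  solve Keq expr → x = 0.005846; check Q = 0.2008
Then remove 0.003042 M of E.
Step 2:
                   E          D
  init       0.01374    0.03838
  Δ         0.001545  -0.002318
  eq         0.01528    0.03606
  solve Keq expr → x = -7.7261e-04; check Q = 0.2008

x = -7.7261e-04 M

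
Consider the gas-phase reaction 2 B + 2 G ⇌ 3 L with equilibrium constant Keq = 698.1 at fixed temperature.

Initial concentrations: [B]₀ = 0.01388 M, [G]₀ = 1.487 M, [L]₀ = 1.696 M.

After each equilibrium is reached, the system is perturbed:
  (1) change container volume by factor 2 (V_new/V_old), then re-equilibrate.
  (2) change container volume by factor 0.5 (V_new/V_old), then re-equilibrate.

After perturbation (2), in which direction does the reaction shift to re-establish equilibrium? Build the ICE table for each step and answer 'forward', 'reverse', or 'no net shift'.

Q₀ = 1.1452e+04 vs Keq = 698.1 ⇒ Q>K, reverse
Step 1:
                  B         G         L
  I         0.01388     1.487     1.696
  C         0.03818   0.03818  -0.05727
  E         0.05206     1.525     1.639
  solve Keq expr → x = -0.01909; check Q = 698.1
Then change container volume by factor 2 (V_new/V_old).
Step 2:
                  B         G         L
  I         0.02603    0.7626    0.8194
  C        0.009399  0.009399   -0.0141
  E         0.03543     0.772    0.8053
  solve Keq expr → x = -0.004699; check Q = 698.1
Then change container volume by factor 0.5 (V_new/V_old).
Step 3:
                  B         G         L
  I         0.07086     1.544     1.611
  C         -0.0188   -0.0188    0.0282
  E         0.05206     1.525     1.639
  solve Keq expr → x = 0.009399; check Q = 698.1

Direction: forward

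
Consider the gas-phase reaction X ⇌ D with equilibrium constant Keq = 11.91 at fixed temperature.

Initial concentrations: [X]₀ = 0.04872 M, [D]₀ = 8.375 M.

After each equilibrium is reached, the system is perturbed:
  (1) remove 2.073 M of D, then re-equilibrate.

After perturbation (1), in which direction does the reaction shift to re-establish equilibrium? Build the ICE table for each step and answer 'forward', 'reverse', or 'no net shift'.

Q₀ = 171.9 vs Keq = 11.91 ⇒ Q>K, reverse
Step 1:
                   X          D
  init       0.04872      8.375
  Δ           0.6038    -0.6038
  eq          0.6525      7.771
  solve Keq expr → x = -0.6038; check Q = 11.91
Then remove 2.073 M of D.
Step 2:
                   X          D
  init        0.6525      5.698
  Δ          -0.1606     0.1606
  eq          0.4919      5.859
  solve Keq expr → x = 0.1606; check Q = 11.91

Direction: forward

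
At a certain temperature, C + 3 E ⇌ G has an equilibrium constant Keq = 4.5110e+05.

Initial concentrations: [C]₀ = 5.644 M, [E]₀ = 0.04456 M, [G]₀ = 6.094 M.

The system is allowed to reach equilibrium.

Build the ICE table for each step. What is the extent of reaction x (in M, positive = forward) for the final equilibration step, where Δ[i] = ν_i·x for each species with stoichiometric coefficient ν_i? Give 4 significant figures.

x = 0.01039 M

Q₀ = 1.2203e+04 vs Keq = 4.5110e+05 ⇒ Q<K, forward
Step 1:
                   C          E          G
  init         5.644    0.04456      6.094
  Δ         -0.01039   -0.03117    0.01039
  eq           5.634    0.01339      6.104
  solve Keq expr → x = 0.01039; check Q = 4.5110e+05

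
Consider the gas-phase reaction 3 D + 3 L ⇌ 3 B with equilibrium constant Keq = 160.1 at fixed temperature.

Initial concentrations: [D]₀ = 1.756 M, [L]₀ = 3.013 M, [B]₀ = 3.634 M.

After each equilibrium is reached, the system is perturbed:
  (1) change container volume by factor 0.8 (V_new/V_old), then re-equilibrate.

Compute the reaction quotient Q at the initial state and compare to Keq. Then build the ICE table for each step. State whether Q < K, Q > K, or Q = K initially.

Q₀ = 0.324 vs Keq = 160.1 ⇒ Q<K, forward
Step 1:
                    D           L           B
  I             1.756       3.013       3.634
  C            -1.247      -1.247       1.247
  E             0.509       1.766       4.881
  solve Keq expr → x = 0.4157; check Q = 160.1
Then change container volume by factor 0.8 (V_new/V_old).
Step 2:
                    D           L           B
  I            0.6363       2.208       6.101
  C           -0.0958     -0.0958      0.0958
  E            0.5405       2.112       6.197
  solve Keq expr → x = 0.03193; check Q = 160.1

Q₀ = 0.324; Q < K (proceeds forward)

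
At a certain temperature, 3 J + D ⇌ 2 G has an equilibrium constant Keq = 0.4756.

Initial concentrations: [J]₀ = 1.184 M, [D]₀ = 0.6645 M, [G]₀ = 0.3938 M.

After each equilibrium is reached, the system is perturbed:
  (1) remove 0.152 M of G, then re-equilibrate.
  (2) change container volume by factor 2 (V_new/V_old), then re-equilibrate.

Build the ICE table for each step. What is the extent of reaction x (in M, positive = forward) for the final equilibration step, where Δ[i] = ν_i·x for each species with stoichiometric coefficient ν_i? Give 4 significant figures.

Q₀ = 0.1406 vs Keq = 0.4756 ⇒ Q<K, forward
Step 1:
                   J          D          G
  I            1.184     0.6645     0.3938
  C          -0.1959   -0.06529     0.1306
  E           0.9881     0.5992     0.5244
  solve Keq expr → x = 0.06529; check Q = 0.4756
Then remove 0.152 M of G.
Step 2:
                   J          D          G
  I           0.9881     0.5992     0.3724
  C         -0.09685   -0.03228    0.06456
  E           0.8913     0.5669     0.4369
  solve Keq expr → x = 0.03228; check Q = 0.4756
Then change container volume by factor 2 (V_new/V_old).
Step 3:
                   J          D          G
  I           0.4456     0.2835     0.2185
  C          0.09605    0.03202   -0.06403
  E           0.5417     0.3155     0.1544
  solve Keq expr → x = -0.03202; check Q = 0.4756

x = -0.03202 M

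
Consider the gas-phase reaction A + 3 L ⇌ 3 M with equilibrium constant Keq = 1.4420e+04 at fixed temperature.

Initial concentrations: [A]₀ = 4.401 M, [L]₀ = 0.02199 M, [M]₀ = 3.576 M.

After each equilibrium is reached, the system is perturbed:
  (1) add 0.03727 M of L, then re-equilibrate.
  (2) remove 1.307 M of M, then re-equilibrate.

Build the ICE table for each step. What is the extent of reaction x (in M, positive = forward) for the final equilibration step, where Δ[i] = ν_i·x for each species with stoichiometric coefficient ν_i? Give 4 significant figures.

x = 0.01063 M

Q₀ = 9.7716e+05 vs Keq = 1.4420e+04 ⇒ Q>K, reverse
Step 1:
                    A           L           M
  Initial       4.401     0.02199       3.576
  Change      0.02195     0.06586    -0.06586
  Equil         4.423     0.08785        3.51
  solve Keq expr → x = -0.02195; check Q = 1.4420e+04
Then add 0.03727 M of L.
Step 2:
                    A           L           M
  Initial       4.423      0.1251        3.51
  Change     -0.01209    -0.03628     0.03628
  Equil         4.411     0.08884       3.546
  solve Keq expr → x = 0.01209; check Q = 1.4420e+04
Then remove 1.307 M of M.
Step 3:
                    A           L           M
  Initial       4.411     0.08884       2.239
  Change     -0.01063     -0.0319      0.0319
  Equil           4.4     0.05695       2.271
  solve Keq expr → x = 0.01063; check Q = 1.4420e+04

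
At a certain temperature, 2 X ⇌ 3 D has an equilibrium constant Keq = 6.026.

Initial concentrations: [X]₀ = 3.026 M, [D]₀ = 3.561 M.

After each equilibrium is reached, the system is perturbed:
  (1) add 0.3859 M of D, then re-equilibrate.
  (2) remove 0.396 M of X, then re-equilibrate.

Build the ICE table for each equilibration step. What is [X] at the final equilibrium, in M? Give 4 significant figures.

[X]_eq = 2.833 M

Q₀ = 4.931 vs Keq = 6.026 ⇒ Q<K, forward
Step 1:
                   X          D
  Initial      3.026      3.561
  Change      -0.105     0.1575
  Equil        2.921      3.718
  solve Keq expr → x = 0.05249; check Q = 6.026
Then add 0.3859 M of D.
Step 2:
                   X          D
  Initial      2.921      4.104
  Change      0.1649    -0.2473
  Equil        3.086      3.857
  solve Keq expr → x = -0.08243; check Q = 6.026
Then remove 0.396 M of X.
Step 3:
                   X          D
  Initial       2.69      3.857
  Change      0.1427    -0.2141
  Equil        2.833      3.643
  solve Keq expr → x = -0.07135; check Q = 6.026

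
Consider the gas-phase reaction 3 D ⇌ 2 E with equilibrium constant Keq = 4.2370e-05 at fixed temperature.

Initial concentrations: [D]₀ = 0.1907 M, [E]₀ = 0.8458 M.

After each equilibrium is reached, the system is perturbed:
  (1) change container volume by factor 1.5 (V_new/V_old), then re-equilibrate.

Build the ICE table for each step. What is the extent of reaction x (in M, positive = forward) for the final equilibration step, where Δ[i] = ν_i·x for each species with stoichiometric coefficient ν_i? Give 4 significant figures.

x = -6.8002e-04 M

Q₀ = 103.2 vs Keq = 4.2370e-05 ⇒ Q>K, reverse
Step 1:
                    D           E
  Initial      0.1907      0.8458
  Change        1.252     -0.8345
  Equil         1.442     0.01128
  solve Keq expr → x = -0.4173; check Q = 4.2370e-05
Then change container volume by factor 1.5 (V_new/V_old).
Step 2:
                    D           E
  Initial      0.9617    0.007518
  Change      0.00204    -0.00136
  Equil        0.9637    0.006158
  solve Keq expr → x = -6.8002e-04; check Q = 4.2370e-05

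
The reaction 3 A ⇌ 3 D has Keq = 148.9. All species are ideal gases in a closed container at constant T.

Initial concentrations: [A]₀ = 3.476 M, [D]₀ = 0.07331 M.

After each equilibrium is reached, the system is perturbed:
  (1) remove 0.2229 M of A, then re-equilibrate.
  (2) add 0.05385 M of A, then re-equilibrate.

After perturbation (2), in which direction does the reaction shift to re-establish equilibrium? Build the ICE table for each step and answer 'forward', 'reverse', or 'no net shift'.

Direction: forward

Q₀ = 9.3810e-06 vs Keq = 148.9 ⇒ Q<K, forward
Step 1:
                   A          D
  Initial      3.476    0.07331
  Change      -2.913      2.913
  Equil       0.5634      2.986
  solve Keq expr → x = 0.9709; check Q = 148.9
Then remove 0.2229 M of A.
Step 2:
                   A          D
  Initial     0.3405      2.986
  Change      0.1875    -0.1875
  Equil        0.528      2.798
  solve Keq expr → x = -0.06251; check Q = 148.9
Then add 0.05385 M of A.
Step 3:
                   A          D
  Initial     0.5818      2.798
  Change     -0.0453     0.0453
  Equil       0.5365      2.844
  solve Keq expr → x = 0.0151; check Q = 148.9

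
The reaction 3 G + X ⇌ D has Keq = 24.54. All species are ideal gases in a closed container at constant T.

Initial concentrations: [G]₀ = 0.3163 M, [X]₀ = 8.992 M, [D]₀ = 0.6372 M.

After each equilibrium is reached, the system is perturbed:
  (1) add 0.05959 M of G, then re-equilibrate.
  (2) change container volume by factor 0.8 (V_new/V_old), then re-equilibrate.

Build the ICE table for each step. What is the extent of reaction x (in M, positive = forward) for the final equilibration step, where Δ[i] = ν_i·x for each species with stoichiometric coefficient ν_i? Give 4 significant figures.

Q₀ = 2.239 vs Keq = 24.54 ⇒ Q<K, forward
Step 1:
                  G         X         D
  Initial    0.3163     8.992    0.6372
  Change    -0.1695   -0.0565    0.0565
  Equil      0.1468     8.936    0.6937
  solve Keq expr → x = 0.0565; check Q = 24.54
Then add 0.05959 M of G.
Step 2:
                  G         X         D
  Initial    0.2064     8.936    0.6937
  Change   -0.05813  -0.01938   0.01938
  Equil      0.1483     8.916    0.7131
  solve Keq expr → x = 0.01938; check Q = 24.54
Then change container volume by factor 0.8 (V_new/V_old).
Step 3:
                  G         X         D
  Initial    0.1853     11.15    0.8913
  Change   -0.03634  -0.01211   0.01211
  Equil       0.149     11.13    0.9035
  solve Keq expr → x = 0.01211; check Q = 24.54

x = 0.01211 M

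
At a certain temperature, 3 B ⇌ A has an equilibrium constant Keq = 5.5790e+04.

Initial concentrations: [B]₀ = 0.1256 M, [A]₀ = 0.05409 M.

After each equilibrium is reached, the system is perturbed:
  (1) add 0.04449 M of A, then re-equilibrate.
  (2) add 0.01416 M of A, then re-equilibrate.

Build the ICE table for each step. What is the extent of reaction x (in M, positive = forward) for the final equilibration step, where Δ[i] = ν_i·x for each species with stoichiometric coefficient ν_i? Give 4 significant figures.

Q₀ = 27.3 vs Keq = 5.5790e+04 ⇒ Q<K, forward
Step 1:
                   B          A
  I           0.1256    0.05409
  C          -0.1138    0.03793
  E          0.01182    0.09202
  solve Keq expr → x = 0.03793; check Q = 5.5790e+04
Then add 0.04449 M of A.
Step 2:
                   B          A
  I          0.01182     0.1365
  C         0.001642 -5.4733e-04
  E          0.01346      0.136
  solve Keq expr → x = -5.4733e-04; check Q = 5.5790e+04
Then add 0.01416 M of A.
Step 3:
                   B          A
  I          0.01346     0.1501
  C       4.4723e-04 -1.4908e-04
  E           0.0139       0.15
  solve Keq expr → x = -1.4908e-04; check Q = 5.5790e+04

x = -1.4908e-04 M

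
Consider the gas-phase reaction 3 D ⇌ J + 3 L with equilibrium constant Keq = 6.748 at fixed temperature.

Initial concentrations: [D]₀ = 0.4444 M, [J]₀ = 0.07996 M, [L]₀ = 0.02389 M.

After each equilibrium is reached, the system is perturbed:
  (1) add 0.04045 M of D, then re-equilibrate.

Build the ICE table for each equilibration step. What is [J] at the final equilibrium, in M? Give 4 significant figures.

Q₀ = 1.2422e-05 vs Keq = 6.748 ⇒ Q<K, forward
Step 1:
                   D          J          L
  Initial     0.4444    0.07996    0.02389
  Change     -0.3349     0.1116     0.3349
  Equil       0.1095     0.1916     0.3588
  solve Keq expr → x = 0.1116; check Q = 6.748
Then add 0.04045 M of D.
Step 2:
                   D          J          L
  Initial     0.1499     0.1916     0.3588
  Change    -0.02947   0.009823    0.02947
  Equil       0.1204     0.2014     0.3883
  solve Keq expr → x = 0.009823; check Q = 6.748

[J]_eq = 0.2014 M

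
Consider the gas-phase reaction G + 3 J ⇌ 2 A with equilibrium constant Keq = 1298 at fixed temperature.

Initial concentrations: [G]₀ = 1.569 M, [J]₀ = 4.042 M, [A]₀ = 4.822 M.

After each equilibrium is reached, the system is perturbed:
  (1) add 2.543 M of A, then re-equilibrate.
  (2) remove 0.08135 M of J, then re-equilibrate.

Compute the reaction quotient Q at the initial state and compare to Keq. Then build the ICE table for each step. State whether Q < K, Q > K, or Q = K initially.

Q₀ = 0.2244; Q < K (proceeds forward)

Q₀ = 0.2244 vs Keq = 1298 ⇒ Q<K, forward
Step 1:
                  G         J         A
  I           1.569     4.042     4.822
  C           -1.19     -3.57      2.38
  E          0.3791    0.4724     7.202
  solve Keq expr → x = 1.19; check Q = 1298
Then add 2.543 M of A.
Step 2:
                  G         J         A
  I          0.3791    0.4724     9.745
  C         0.02963    0.0889  -0.05927
  E          0.4088    0.5613     9.685
  solve Keq expr → x = -0.02963; check Q = 1298
Then remove 0.08135 M of J.
Step 3:
                  G         J         A
  I          0.4088    0.4799     9.685
  C         0.02313   0.06939  -0.04626
  E          0.4319    0.5493     9.639
  solve Keq expr → x = -0.02313; check Q = 1298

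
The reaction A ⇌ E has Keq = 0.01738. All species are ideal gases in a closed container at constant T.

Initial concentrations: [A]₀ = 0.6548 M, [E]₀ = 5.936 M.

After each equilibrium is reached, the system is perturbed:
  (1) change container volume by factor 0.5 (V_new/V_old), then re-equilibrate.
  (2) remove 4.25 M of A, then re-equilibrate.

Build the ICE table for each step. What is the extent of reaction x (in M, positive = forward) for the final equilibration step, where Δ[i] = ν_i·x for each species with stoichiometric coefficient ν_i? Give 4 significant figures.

Q₀ = 9.065 vs Keq = 0.01738 ⇒ Q>K, reverse
Step 1:
                  A         E
  init       0.6548     5.936
  Δ           5.823    -5.823
  eq          6.478    0.1126
  solve Keq expr → x = -5.823; check Q = 0.01738
Then change container volume by factor 0.5 (V_new/V_old).
Step 2:
                  A         E
  init        12.96    0.2252
  Δ               0         0
  eq          12.96    0.2252
  solve Keq expr → x = 0; check Q = 0.01738
Then remove 4.25 M of A.
Step 3:
                  A         E
  init        8.706    0.2252
  Δ          0.0726   -0.0726
  eq          8.779    0.1526
  solve Keq expr → x = -0.0726; check Q = 0.01738

x = -0.0726 M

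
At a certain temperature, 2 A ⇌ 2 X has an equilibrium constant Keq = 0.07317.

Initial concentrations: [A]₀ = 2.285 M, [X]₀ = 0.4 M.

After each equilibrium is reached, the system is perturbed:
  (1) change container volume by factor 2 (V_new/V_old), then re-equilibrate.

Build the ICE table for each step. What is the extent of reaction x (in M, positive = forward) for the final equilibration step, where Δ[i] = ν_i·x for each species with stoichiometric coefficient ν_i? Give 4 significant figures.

Q₀ = 0.03064 vs Keq = 0.07317 ⇒ Q<K, forward
Step 1:
                   A          X
  I            2.285        0.4
  C          -0.1717     0.1717
  E            2.113     0.5717
  solve Keq expr → x = 0.08583; check Q = 0.07317
Then change container volume by factor 2 (V_new/V_old).
Step 2:
                   A          X
  I            1.057     0.2858
  C                0          0
  E            1.057     0.2858
  solve Keq expr → x = 0; check Q = 0.07317

x = 0 M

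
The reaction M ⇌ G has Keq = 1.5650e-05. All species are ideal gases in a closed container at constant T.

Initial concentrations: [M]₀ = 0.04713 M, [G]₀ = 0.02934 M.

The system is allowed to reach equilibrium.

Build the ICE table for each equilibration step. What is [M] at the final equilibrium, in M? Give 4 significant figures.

[M]_eq = 0.07647 M

Q₀ = 0.6225 vs Keq = 1.5650e-05 ⇒ Q>K, reverse
Step 1:
                  M         G
  Initial   0.04713   0.02934
  Change    0.02934  -0.02934
  Equil     0.07647 1.1967e-06
  solve Keq expr → x = -0.02934; check Q = 1.5650e-05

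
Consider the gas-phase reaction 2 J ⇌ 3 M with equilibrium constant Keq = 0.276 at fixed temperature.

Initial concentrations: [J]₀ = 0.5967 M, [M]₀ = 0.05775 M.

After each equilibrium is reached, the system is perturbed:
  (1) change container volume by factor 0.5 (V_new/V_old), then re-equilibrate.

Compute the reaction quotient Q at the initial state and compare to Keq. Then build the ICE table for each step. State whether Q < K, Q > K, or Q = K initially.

Q₀ = 5.4093e-04; Q < K (proceeds forward)

Q₀ = 5.4093e-04 vs Keq = 0.276 ⇒ Q<K, forward
Step 1:
                   J          M
  I           0.5967    0.05775
  C           -0.197     0.2955
  E           0.3997     0.3533
  solve Keq expr → x = 0.09851; check Q = 0.276
Then change container volume by factor 0.5 (V_new/V_old).
Step 2:
                   J          M
  I           0.7994     0.7066
  C          0.07434    -0.1115
  E           0.8737      0.595
  solve Keq expr → x = -0.03717; check Q = 0.276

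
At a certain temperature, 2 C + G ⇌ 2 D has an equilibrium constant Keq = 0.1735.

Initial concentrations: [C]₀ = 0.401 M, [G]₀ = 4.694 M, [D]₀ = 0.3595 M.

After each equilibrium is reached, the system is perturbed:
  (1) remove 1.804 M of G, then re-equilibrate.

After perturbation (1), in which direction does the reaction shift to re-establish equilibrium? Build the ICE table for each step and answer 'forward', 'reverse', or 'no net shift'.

Direction: reverse

Q₀ = 0.1712 vs Keq = 0.1735 ⇒ Q<K, forward
Step 1:
                    C           G           D
  I             0.401       4.694      0.3595
  C         -0.001239 -6.1949e-04    0.001239
  E            0.3998       4.693      0.3607
  solve Keq expr → x = 6.1949e-04; check Q = 0.1735
Then remove 1.804 M of G.
Step 2:
                    C           G           D
  I            0.3998       2.889      0.3607
  C           0.04478     0.02239    -0.04478
  E            0.4445       2.912       0.316
  solve Keq expr → x = -0.02239; check Q = 0.1735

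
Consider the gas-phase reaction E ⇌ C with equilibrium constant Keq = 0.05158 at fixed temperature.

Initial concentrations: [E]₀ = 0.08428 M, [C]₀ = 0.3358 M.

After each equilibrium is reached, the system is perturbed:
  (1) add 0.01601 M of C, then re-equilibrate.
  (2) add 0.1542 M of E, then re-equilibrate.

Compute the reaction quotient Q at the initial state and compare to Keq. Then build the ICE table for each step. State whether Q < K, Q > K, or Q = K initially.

Q₀ = 3.984 vs Keq = 0.05158 ⇒ Q>K, reverse
Step 1:
                    E           C
  init        0.08428      0.3358
  Δ            0.3152     -0.3152
  eq           0.3995      0.0206
  solve Keq expr → x = -0.3152; check Q = 0.05158
Then add 0.01601 M of C.
Step 2:
                    E           C
  init         0.3995     0.03661
  Δ           0.01522    -0.01522
  eq           0.4147     0.02139
  solve Keq expr → x = -0.01522; check Q = 0.05158
Then add 0.1542 M of E.
Step 3:
                    E           C
  init         0.5689     0.02139
  Δ         -0.007564    0.007564
  eq           0.5613     0.02895
  solve Keq expr → x = 0.007564; check Q = 0.05158

Q₀ = 3.984; Q > K (proceeds reverse)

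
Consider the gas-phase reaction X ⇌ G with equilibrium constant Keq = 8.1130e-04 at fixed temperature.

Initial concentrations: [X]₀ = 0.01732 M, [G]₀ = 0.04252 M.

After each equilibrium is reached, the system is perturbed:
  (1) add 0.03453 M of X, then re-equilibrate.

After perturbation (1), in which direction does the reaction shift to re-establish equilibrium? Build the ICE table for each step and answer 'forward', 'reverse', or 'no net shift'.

Direction: forward

Q₀ = 2.455 vs Keq = 8.1130e-04 ⇒ Q>K, reverse
Step 1:
                  X         G
  I         0.01732   0.04252
  C         0.04247  -0.04247
  E         0.05979 4.8509e-05
  solve Keq expr → x = -0.04247; check Q = 8.1130e-04
Then add 0.03453 M of X.
Step 2:
                  X         G
  I         0.09432 4.8509e-05
  C       -2.7991e-05 2.7991e-05
  E         0.09429 7.6500e-05
  solve Keq expr → x = 2.7991e-05; check Q = 8.1130e-04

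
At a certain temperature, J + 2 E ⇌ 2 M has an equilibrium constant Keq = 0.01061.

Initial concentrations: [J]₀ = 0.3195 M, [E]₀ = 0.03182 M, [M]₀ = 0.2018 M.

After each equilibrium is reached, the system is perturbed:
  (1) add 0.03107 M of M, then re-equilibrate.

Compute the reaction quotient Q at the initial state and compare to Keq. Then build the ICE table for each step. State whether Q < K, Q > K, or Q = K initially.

Q₀ = 125.9; Q > K (proceeds reverse)

Q₀ = 125.9 vs Keq = 0.01061 ⇒ Q>K, reverse
Step 1:
                    J           E           M
  Initial      0.3195     0.03182      0.2018
  Change      0.09365      0.1873     -0.1873
  Equil        0.4131      0.2191     0.01451
  solve Keq expr → x = -0.09365; check Q = 0.01061
Then add 0.03107 M of M.
Step 2:
                    J           E           M
  Initial      0.4131      0.2191     0.04558
  Change      0.01444     0.02887    -0.02887
  Equil        0.4276       0.248      0.0167
  solve Keq expr → x = -0.01444; check Q = 0.01061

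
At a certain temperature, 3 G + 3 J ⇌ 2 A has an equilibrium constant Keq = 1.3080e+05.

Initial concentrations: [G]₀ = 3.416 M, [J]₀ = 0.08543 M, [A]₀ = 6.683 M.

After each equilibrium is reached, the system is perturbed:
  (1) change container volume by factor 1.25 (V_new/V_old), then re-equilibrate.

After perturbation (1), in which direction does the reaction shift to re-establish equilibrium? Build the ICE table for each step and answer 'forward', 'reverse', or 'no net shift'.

Direction: reverse

Q₀ = 1797 vs Keq = 1.3080e+05 ⇒ Q<K, forward
Step 1:
                    G           J           A
  I             3.416     0.08543       6.683
  C          -0.06449    -0.06449     0.04299
  E             3.352     0.02094       6.726
  solve Keq expr → x = 0.0215; check Q = 1.3080e+05
Then change container volume by factor 1.25 (V_new/V_old).
Step 2:
                    G           J           A
  I             2.681     0.01676       5.381
  C          0.005747    0.005747   -0.003831
  E             2.687      0.0225       5.377
  solve Keq expr → x = -0.001916; check Q = 1.3080e+05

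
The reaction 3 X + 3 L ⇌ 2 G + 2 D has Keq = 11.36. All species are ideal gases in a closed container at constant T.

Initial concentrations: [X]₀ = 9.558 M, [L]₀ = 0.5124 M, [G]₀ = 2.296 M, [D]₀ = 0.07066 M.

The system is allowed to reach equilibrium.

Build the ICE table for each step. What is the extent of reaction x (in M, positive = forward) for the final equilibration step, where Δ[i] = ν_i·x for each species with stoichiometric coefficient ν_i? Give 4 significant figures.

x = 0.1546 M

Q₀ = 2.2406e-04 vs Keq = 11.36 ⇒ Q<K, forward
Step 1:
                    X           L           G           D
  I             9.558      0.5124       2.296     0.07066
  C           -0.4638     -0.4638      0.3092      0.3092
  E             9.094     0.04858       2.605      0.3799
  solve Keq expr → x = 0.1546; check Q = 11.36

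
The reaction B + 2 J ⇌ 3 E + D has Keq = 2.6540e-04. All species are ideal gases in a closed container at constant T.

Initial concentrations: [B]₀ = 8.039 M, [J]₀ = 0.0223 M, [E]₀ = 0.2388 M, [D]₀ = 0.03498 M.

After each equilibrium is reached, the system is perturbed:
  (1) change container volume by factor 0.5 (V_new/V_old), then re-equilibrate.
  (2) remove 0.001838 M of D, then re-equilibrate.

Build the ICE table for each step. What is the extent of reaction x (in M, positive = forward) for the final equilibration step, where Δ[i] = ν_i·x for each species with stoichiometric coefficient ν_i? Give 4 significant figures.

Q₀ = 0.1192 vs Keq = 2.6540e-04 ⇒ Q>K, reverse
Step 1:
                    B           J           E           D
  I             8.039      0.0223      0.2388     0.03498
  C           0.03039     0.06077    -0.09116    -0.03039
  E             8.069     0.08307      0.1476    0.004593
  solve Keq expr → x = -0.03039; check Q = 2.6540e-04
Then change container volume by factor 0.5 (V_new/V_old).
Step 2:
                    B           J           E           D
  I             16.14      0.1661      0.2953    0.009186
  C          0.003595     0.00719    -0.01079   -0.003595
  E             16.14      0.1733      0.2845    0.005591
  solve Keq expr → x = -0.003595; check Q = 2.6540e-04
Then remove 0.001838 M of D.
Step 3:
                    B           J           E           D
  I             16.14      0.1733      0.2845    0.003753
  C          -0.00142    -0.00284     0.00426     0.00142
  E             16.14      0.1705      0.2888    0.005173
  solve Keq expr → x = 0.00142; check Q = 2.6540e-04

x = 0.00142 M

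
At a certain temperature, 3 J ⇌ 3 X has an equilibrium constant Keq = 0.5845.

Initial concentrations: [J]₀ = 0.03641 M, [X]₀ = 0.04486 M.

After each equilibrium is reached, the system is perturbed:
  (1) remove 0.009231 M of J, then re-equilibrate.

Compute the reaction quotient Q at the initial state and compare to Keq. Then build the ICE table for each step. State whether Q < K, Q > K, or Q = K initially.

Q₀ = 1.87; Q > K (proceeds reverse)

Q₀ = 1.87 vs Keq = 0.5845 ⇒ Q>K, reverse
Step 1:
                   J          X
  init       0.03641    0.04486
  Δ         0.007852  -0.007852
  eq         0.04426    0.03701
  solve Keq expr → x = -0.002617; check Q = 0.5845
Then remove 0.009231 M of J.
Step 2:
                   J          X
  init       0.03503    0.03701
  Δ         0.004204  -0.004204
  eq         0.03923     0.0328
  solve Keq expr → x = -0.001401; check Q = 0.5845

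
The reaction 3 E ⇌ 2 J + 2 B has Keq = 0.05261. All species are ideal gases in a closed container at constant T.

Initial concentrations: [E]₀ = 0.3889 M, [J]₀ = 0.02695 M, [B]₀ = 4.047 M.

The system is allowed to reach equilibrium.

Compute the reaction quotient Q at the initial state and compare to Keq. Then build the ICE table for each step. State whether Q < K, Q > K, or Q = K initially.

Q₀ = 0.2022; Q > K (proceeds reverse)

Q₀ = 0.2022 vs Keq = 0.05261 ⇒ Q>K, reverse
Step 1:
                   E          J          B
  init        0.3889    0.02695      4.047
  Δ          0.01827   -0.01218   -0.01218
  eq          0.4072    0.01477      4.035
  solve Keq expr → x = -0.00609; check Q = 0.05261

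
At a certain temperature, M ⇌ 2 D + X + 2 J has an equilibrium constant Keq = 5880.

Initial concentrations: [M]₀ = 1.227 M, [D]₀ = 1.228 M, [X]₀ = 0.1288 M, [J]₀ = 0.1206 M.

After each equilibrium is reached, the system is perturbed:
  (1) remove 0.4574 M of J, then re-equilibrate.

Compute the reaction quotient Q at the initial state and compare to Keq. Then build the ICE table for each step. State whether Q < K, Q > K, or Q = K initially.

Q₀ = 0.002302; Q < K (proceeds forward)

Q₀ = 0.002302 vs Keq = 5880 ⇒ Q<K, forward
Step 1:
                   M          D          X          J
  init         1.227      1.228     0.1288     0.1206
  Δ           -1.208      2.415      1.208      2.415
  eq          0.0194      3.643      1.336      2.536
  solve Keq expr → x = 1.208; check Q = 5880
Then remove 0.4574 M of J.
Step 2:
                   M          D          X          J
  init        0.0194      3.643      1.336      2.078
  Δ        -0.006066    0.01213   0.006066    0.01213
  eq         0.01333      3.655      1.342      2.091
  solve Keq expr → x = 0.006066; check Q = 5880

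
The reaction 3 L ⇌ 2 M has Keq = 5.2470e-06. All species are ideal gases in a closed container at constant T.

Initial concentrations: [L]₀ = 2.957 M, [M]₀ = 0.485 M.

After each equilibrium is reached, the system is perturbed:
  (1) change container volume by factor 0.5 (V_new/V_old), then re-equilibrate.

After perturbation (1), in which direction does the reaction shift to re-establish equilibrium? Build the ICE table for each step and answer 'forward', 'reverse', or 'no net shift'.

Q₀ = 0.009098 vs Keq = 5.2470e-06 ⇒ Q>K, reverse
Step 1:
                   L          M
  Initial      2.957      0.485
  Change      0.7034     -0.469
  Equil         3.66    0.01604
  solve Keq expr → x = -0.2345; check Q = 5.2470e-06
Then change container volume by factor 0.5 (V_new/V_old).
Step 2:
                   L          M
  Initial      7.321    0.03208
  Change    -0.01966    0.01311
  Equil        7.301    0.04519
  solve Keq expr → x = 0.006553; check Q = 5.2470e-06

Direction: forward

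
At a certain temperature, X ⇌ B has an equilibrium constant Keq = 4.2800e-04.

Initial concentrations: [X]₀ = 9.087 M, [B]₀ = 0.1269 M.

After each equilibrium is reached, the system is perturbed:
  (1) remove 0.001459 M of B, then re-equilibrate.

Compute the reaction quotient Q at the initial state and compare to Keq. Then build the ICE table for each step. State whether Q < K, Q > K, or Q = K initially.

Q₀ = 0.01397 vs Keq = 4.2800e-04 ⇒ Q>K, reverse
Step 1:
                    X           B
  Initial       9.087      0.1269
  Change        0.123      -0.123
  Equil          9.21    0.003942
  solve Keq expr → x = -0.123; check Q = 4.2800e-04
Then remove 0.001459 M of B.
Step 2:
                    X           B
  Initial        9.21    0.002483
  Change    -0.001458    0.001458
  Equil         9.208    0.003941
  solve Keq expr → x = 0.001458; check Q = 4.2800e-04

Q₀ = 0.01397; Q > K (proceeds reverse)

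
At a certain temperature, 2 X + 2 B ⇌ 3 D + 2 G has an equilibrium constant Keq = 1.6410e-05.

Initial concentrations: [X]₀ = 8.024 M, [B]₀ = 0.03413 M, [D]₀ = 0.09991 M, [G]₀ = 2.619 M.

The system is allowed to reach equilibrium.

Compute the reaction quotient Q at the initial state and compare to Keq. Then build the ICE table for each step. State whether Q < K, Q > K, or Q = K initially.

Q₀ = 0.09121 vs Keq = 1.6410e-05 ⇒ Q>K, reverse
Step 1:
                   X          B          D          G
  init         8.024    0.03413    0.09991      2.619
  Δ          0.05911    0.05911   -0.08866   -0.05911
  eq           8.083    0.09324    0.01125       2.56
  solve Keq expr → x = -0.02955; check Q = 1.6410e-05

Q₀ = 0.09121; Q > K (proceeds reverse)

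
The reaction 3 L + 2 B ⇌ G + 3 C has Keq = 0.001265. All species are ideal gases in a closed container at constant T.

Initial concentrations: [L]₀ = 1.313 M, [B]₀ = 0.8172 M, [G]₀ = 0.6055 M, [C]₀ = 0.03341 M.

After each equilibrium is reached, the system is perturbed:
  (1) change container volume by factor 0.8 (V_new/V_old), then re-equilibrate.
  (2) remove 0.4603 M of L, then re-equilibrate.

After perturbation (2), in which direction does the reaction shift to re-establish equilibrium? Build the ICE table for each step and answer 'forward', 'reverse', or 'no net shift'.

Q₀ = 1.4938e-05 vs Keq = 0.001265 ⇒ Q<K, forward
Step 1:
                  L         B         G         C
  I           1.313    0.8172    0.6055   0.03341
  C        -0.09366  -0.06244   0.03122   0.09366
  E           1.219    0.7548    0.6367    0.1271
  solve Keq expr → x = 0.03122; check Q = 0.001265
Then change container volume by factor 0.8 (V_new/V_old).
Step 2:
                  L         B         G         C
  I           1.524    0.9434    0.7959    0.1588
  C        -0.01009 -0.006724  0.003362   0.01009
  E           1.514    0.9367    0.7993    0.1689
  solve Keq expr → x = 0.003362; check Q = 0.001265
Then remove 0.4603 M of L.
Step 3:
                  L         B         G         C
  I           1.054    0.9367    0.7993    0.1689
  C         0.04327   0.02884  -0.01442  -0.04327
  E           1.097    0.9656    0.7848    0.1257
  solve Keq expr → x = -0.01442; check Q = 0.001265

Direction: reverse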